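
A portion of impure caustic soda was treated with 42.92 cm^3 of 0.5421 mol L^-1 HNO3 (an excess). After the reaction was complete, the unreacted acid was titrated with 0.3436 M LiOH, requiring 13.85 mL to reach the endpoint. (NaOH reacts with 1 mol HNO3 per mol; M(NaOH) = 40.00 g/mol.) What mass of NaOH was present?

0.740 g

Total n(HNO3) added = 0.5421 x 0.04292 = 0.02327 mol.
n(LiOH) used = 0.3436 x 0.01385 = 0.004759 mol, which equals the excess n(HNO3).
So n(HNO3) consumed by the sample = 0.02327 - 0.004759 = 0.01851 mol.
n(NaOH) = 0.01851 / 1 = 0.01851 mol.
mass = 0.01851 mol x 40.00 g/mol = 0.740 g.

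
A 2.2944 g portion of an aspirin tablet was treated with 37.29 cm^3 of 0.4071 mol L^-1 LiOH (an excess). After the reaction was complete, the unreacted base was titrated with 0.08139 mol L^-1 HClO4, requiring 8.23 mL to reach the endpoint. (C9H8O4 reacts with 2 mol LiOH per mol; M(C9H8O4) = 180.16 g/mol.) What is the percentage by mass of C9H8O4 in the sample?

57.0%

Total n(LiOH) added = 0.4071 x 0.03729 = 0.01518 mol.
n(HClO4) used = 0.08139 x 0.008230 = 0.0006698 mol, which equals the excess n(LiOH).
So n(LiOH) consumed by the sample = 0.01518 - 0.0006698 = 0.01451 mol.
n(C9H8O4) = 0.01451 / 2 = 0.007255 mol.
mass C9H8O4 = 0.007255 x 180.16 = 1.307 g, so %C9H8O4 = 1.307/2.2944 x 100 = 57.0%.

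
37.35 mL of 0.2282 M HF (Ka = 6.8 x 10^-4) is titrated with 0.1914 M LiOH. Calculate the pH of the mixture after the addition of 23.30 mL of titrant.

Initial n(HF) = 0.2282 x 0.03735 = 0.008523 mol.
n(LiOH) added = 0.1914 x 0.02330 = 0.004460 mol, converting that many moles of HF to F-.
Remaining n(HF) = 0.004064 mol; n(F-) = 0.004460 mol.
By Henderson-Hasselbalch, pH = pKa + log([A^-]/[HA]) = 3.17 + log(0.004460/0.004064) = 3.17 + (+0.04) = 3.21.

3.21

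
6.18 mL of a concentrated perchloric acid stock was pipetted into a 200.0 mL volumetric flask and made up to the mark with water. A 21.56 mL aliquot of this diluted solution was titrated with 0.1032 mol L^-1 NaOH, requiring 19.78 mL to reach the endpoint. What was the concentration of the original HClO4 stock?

n(NaOH) = 0.1032 x 0.01978 = 0.002041 mol.
n(HClO4) in the aliquot = 0.002041 mol.
[diluted HClO4] = 0.002041 / 0.02156 = 0.09468 M.
Dilution factor = 200.0/6.180 = 32.36, so [stock] = 0.09468 x 32.36 = 3.06 M.

3.06 M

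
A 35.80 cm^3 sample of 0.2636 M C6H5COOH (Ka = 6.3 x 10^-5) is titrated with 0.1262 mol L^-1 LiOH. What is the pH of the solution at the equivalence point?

n(C6H5COOH) = 0.2636 x 0.03580 = 0.009437 mol; V(LiOH) at equivalence = 0.009437/0.1262 = 0.07478 L.
At equivalence all the acid is converted to C6H5COO-; total volume = 0.03580 + 0.07478 = 0.1106 L, so [C6H5COO-] = 0.009437/0.1106 = 0.08534 M.
Kb = Kw/Ka = 1.0e-14 / 6.3 x 10^-5 = 1.59e-10.
[OH^-] = sqrt(Kb x [C6H5COO-]) = sqrt(1.59e-10 x 0.08534) = 3.68e-6 M.
pOH = 5.43, so pH = 14.00 - 5.43 = 8.57.

8.57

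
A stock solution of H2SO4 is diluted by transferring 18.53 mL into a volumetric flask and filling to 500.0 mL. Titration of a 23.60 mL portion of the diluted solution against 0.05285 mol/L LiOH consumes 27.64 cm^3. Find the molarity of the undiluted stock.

n(LiOH) = 0.05285 x 0.02764 = 0.001461 mol.
n(H2SO4) in the aliquot = 0.001461 x 1/2 = 0.0007304 mol.
[diluted H2SO4] = 0.0007304 / 0.02360 = 0.03095 M.
Dilution factor = 500.0/18.53 = 26.98, so [stock] = 0.03095 x 26.98 = 0.835 M.

0.835 M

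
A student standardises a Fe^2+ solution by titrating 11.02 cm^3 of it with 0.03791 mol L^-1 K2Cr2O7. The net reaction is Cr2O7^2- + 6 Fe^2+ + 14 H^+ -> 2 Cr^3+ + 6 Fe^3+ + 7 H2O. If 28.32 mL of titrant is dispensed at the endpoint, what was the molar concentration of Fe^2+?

n(K2Cr2O7) = 0.03791 x 0.02832 = 0.001074 mol.
From the balanced equation, 1 mol K2Cr2O7 reacts with 6 mol Fe^2+, so n(Fe^2+) = 0.001074 x 6/1 = 0.006442 mol.
[Fe^2+] = 0.006442 / 0.01102 L = 0.585 M.

0.585 M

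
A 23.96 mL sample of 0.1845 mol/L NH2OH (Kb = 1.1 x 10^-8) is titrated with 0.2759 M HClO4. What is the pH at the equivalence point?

n(NH2OH) = 0.1845 x 0.02396 = 0.004421 mol; V(HClO4) at equivalence = 0.004421/0.2759 = 0.01602 L.
At equivalence the base is fully converted to NH3OH+; total volume = 0.03998 L, so [NH3OH+] = 0.004421/0.03998 = 0.1106 M.
Ka(NH3OH+) = Kw/Kb = 1.0e-14 / 1.1 x 10^-8 = 9.09e-7.
[H^+] = sqrt(Ka x [NH3OH+]) = sqrt(9.09e-7 x 0.1106) = 0.000317 M.
pH = -log(0.000317) = 3.50.

3.50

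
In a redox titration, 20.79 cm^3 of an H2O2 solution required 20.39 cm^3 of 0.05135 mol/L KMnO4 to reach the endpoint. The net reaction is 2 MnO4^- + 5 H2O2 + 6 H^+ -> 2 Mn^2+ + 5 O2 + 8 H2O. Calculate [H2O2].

n(KMnO4) = 0.05135 x 0.02039 = 0.001047 mol.
From the balanced equation, 2 mol KMnO4 reacts with 5 mol H2O2, so n(H2O2) = 0.001047 x 5/2 = 0.002618 mol.
[H2O2] = 0.002618 / 0.02079 L = 0.126 M.

0.126 M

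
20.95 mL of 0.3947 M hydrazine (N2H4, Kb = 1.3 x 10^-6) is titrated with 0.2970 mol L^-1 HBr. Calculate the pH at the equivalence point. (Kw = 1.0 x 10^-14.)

n(N2H4) = 0.3947 x 0.02095 = 0.008269 mol; V(HBr) at equivalence = 0.008269/0.2970 = 0.02784 L.
At equivalence the base is fully converted to N2H5+; total volume = 0.04879 L, so [N2H5+] = 0.008269/0.04879 = 0.1695 M.
Ka(N2H5+) = Kw/Kb = 1.0e-14 / 1.3 x 10^-6 = 7.69e-9.
[H^+] = sqrt(Ka x [N2H5+]) = sqrt(7.69e-9 x 0.1695) = 3.61e-5 M.
pH = -log(3.61e-5) = 4.44.

4.44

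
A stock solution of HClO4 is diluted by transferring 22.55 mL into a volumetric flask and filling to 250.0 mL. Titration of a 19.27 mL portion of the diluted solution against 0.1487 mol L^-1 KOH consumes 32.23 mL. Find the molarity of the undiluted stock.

n(KOH) = 0.1487 x 0.03223 = 0.004793 mol.
n(HClO4) in the aliquot = 0.004793 mol.
[diluted HClO4] = 0.004793 / 0.01927 = 0.2487 M.
Dilution factor = 250.0/22.55 = 11.09, so [stock] = 0.2487 x 11.09 = 2.76 M.

2.76 M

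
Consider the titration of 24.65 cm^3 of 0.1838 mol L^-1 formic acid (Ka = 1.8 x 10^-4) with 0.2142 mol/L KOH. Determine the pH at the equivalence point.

n(HCOOH) = 0.1838 x 0.02465 = 0.004531 mol; V(KOH) at equivalence = 0.004531/0.2142 = 0.02115 L.
At equivalence all the acid is converted to HCOO-; total volume = 0.02465 + 0.02115 = 0.04580 L, so [HCOO-] = 0.004531/0.04580 = 0.09892 M.
Kb = Kw/Ka = 1.0e-14 / 1.8 x 10^-4 = 5.56e-11.
[OH^-] = sqrt(Kb x [HCOO-]) = sqrt(5.56e-11 x 0.09892) = 2.34e-6 M.
pOH = 5.63, so pH = 14.00 - 5.63 = 8.37.

8.37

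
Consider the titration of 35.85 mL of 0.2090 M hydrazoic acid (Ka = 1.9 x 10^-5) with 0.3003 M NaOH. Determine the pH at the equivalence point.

8.91

n(HN3) = 0.2090 x 0.03585 = 0.007493 mol; V(NaOH) at equivalence = 0.007493/0.3003 = 0.02495 L.
At equivalence all the acid is converted to N3-; total volume = 0.03585 + 0.02495 = 0.06080 L, so [N3-] = 0.007493/0.06080 = 0.1232 M.
Kb = Kw/Ka = 1.0e-14 / 1.9 x 10^-5 = 5.26e-10.
[OH^-] = sqrt(Kb x [N3-]) = sqrt(5.26e-10 x 0.1232) = 8.05e-6 M.
pOH = 5.09, so pH = 14.00 - 5.09 = 8.91.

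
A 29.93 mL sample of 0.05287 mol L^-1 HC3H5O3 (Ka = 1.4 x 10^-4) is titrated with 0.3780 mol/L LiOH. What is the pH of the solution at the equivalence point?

n(HC3H5O3) = 0.05287 x 0.02993 = 0.001582 mol; V(LiOH) at equivalence = 0.001582/0.3780 = 0.004186 L.
At equivalence all the acid is converted to C3H5O3-; total volume = 0.02993 + 0.004186 = 0.03412 L, so [C3H5O3-] = 0.001582/0.03412 = 0.04638 M.
Kb = Kw/Ka = 1.0e-14 / 1.4 x 10^-4 = 7.14e-11.
[OH^-] = sqrt(Kb x [C3H5O3-]) = sqrt(7.14e-11 x 0.04638) = 1.82e-6 M.
pOH = 5.74, so pH = 14.00 - 5.74 = 8.26.

8.26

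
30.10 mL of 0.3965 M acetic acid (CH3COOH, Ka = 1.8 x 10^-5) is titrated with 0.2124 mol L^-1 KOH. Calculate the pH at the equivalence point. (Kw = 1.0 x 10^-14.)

n(CH3COOH) = 0.3965 x 0.03010 = 0.01193 mol; V(KOH) at equivalence = 0.01193/0.2124 = 0.05619 L.
At equivalence all the acid is converted to CH3COO-; total volume = 0.03010 + 0.05619 = 0.08629 L, so [CH3COO-] = 0.01193/0.08629 = 0.1383 M.
Kb = Kw/Ka = 1.0e-14 / 1.8 x 10^-5 = 5.56e-10.
[OH^-] = sqrt(Kb x [CH3COO-]) = sqrt(5.56e-10 x 0.1383) = 8.77e-6 M.
pOH = 5.06, so pH = 14.00 - 5.06 = 8.94.

8.94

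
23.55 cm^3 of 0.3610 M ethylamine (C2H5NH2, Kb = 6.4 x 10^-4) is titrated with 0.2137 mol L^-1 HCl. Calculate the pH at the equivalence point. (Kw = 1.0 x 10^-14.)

5.84

n(C2H5NH2) = 0.3610 x 0.02355 = 0.008502 mol; V(HCl) at equivalence = 0.008502/0.2137 = 0.03978 L.
At equivalence the base is fully converted to C2H5NH3+; total volume = 0.06333 L, so [C2H5NH3+] = 0.008502/0.06333 = 0.1342 M.
Ka(C2H5NH3+) = Kw/Kb = 1.0e-14 / 6.4 x 10^-4 = 1.56e-11.
[H^+] = sqrt(Ka x [C2H5NH3+]) = sqrt(1.56e-11 x 0.1342) = 1.45e-6 M.
pH = -log(1.45e-6) = 5.84.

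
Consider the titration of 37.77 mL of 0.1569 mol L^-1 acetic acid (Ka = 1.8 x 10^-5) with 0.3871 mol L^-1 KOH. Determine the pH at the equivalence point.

n(CH3COOH) = 0.1569 x 0.03777 = 0.005926 mol; V(KOH) at equivalence = 0.005926/0.3871 = 0.01531 L.
At equivalence all the acid is converted to CH3COO-; total volume = 0.03777 + 0.01531 = 0.05308 L, so [CH3COO-] = 0.005926/0.05308 = 0.1116 M.
Kb = Kw/Ka = 1.0e-14 / 1.8 x 10^-5 = 5.56e-10.
[OH^-] = sqrt(Kb x [CH3COO-]) = sqrt(5.56e-10 x 0.1116) = 7.88e-6 M.
pOH = 5.10, so pH = 14.00 - 5.10 = 8.90.

8.90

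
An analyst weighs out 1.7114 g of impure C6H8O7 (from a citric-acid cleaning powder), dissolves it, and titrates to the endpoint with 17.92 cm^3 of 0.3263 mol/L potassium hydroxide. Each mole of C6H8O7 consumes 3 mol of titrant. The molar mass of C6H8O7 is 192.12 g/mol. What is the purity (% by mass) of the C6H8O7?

21.9%

n(KOH) = 0.3263 x 0.01792 = 0.005847 mol.
n(C6H8O7) = 0.005847 / 3 = 0.001949 mol.
mass of C6H8O7 = 0.001949 x 192.12 = 0.3745 g.
% purity = 0.3745 / 1.7114 x 100 = 21.9%.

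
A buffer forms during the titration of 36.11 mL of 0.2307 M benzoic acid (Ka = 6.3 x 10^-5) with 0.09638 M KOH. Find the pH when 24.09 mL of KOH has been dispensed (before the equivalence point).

Initial n(C6H5COOH) = 0.2307 x 0.03611 = 0.008331 mol.
n(KOH) added = 0.09638 x 0.02409 = 0.002322 mol, converting that many moles of C6H5COOH to C6H5COO-.
Remaining n(C6H5COOH) = 0.006009 mol; n(C6H5COO-) = 0.002322 mol.
By Henderson-Hasselbalch, pH = pKa + log([A^-]/[HA]) = 4.20 + log(0.002322/0.006009) = 4.20 + (-0.41) = 3.79.

3.79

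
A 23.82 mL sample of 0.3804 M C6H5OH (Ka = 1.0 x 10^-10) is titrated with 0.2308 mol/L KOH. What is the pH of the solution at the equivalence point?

n(C6H5OH) = 0.3804 x 0.02382 = 0.009061 mol; V(KOH) at equivalence = 0.009061/0.2308 = 0.03926 L.
At equivalence all the acid is converted to C6H5O-; total volume = 0.02382 + 0.03926 = 0.06308 L, so [C6H5O-] = 0.009061/0.06308 = 0.1436 M.
Kb = Kw/Ka = 1.0e-14 / 1.0 x 10^-10 = 0.000100.
[OH^-] = sqrt(Kb x [C6H5O-]) = sqrt(0.000100 x 0.1436) = 0.00379 M.
pOH = 2.42, so pH = 14.00 - 2.42 = 11.58.

11.58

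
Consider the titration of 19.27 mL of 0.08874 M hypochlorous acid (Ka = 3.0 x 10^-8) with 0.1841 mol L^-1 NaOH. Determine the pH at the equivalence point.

n(HClO) = 0.08874 x 0.01927 = 0.001710 mol; V(NaOH) at equivalence = 0.001710/0.1841 = 0.009289 L.
At equivalence all the acid is converted to ClO-; total volume = 0.01927 + 0.009289 = 0.02856 L, so [ClO-] = 0.001710/0.02856 = 0.05988 M.
Kb = Kw/Ka = 1.0e-14 / 3.0 x 10^-8 = 3.33e-7.
[OH^-] = sqrt(Kb x [ClO-]) = sqrt(3.33e-7 x 0.05988) = 0.000141 M.
pOH = 3.85, so pH = 14.00 - 3.85 = 10.15.

10.15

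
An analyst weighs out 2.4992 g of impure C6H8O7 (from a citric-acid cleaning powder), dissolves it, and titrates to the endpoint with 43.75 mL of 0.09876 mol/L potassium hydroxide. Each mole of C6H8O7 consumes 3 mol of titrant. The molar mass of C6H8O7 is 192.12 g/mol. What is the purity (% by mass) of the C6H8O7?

11.1%

n(KOH) = 0.09876 x 0.04375 = 0.004321 mol.
n(C6H8O7) = 0.004321 / 3 = 0.001440 mol.
mass of C6H8O7 = 0.001440 x 192.12 = 0.2767 g.
% purity = 0.2767 / 2.4992 x 100 = 11.1%.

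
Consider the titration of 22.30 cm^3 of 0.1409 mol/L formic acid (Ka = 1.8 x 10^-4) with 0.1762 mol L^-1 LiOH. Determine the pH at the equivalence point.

8.32

n(HCOOH) = 0.1409 x 0.02230 = 0.003142 mol; V(LiOH) at equivalence = 0.003142/0.1762 = 0.01783 L.
At equivalence all the acid is converted to HCOO-; total volume = 0.02230 + 0.01783 = 0.04013 L, so [HCOO-] = 0.003142/0.04013 = 0.07829 M.
Kb = Kw/Ka = 1.0e-14 / 1.8 x 10^-4 = 5.56e-11.
[OH^-] = sqrt(Kb x [HCOO-]) = sqrt(5.56e-11 x 0.07829) = 2.09e-6 M.
pOH = 5.68, so pH = 14.00 - 5.68 = 8.32.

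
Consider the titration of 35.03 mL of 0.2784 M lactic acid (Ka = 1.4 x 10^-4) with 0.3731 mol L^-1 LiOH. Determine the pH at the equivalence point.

8.53

n(HC3H5O3) = 0.2784 x 0.03503 = 0.009752 mol; V(LiOH) at equivalence = 0.009752/0.3731 = 0.02614 L.
At equivalence all the acid is converted to C3H5O3-; total volume = 0.03503 + 0.02614 = 0.06117 L, so [C3H5O3-] = 0.009752/0.06117 = 0.1594 M.
Kb = Kw/Ka = 1.0e-14 / 1.4 x 10^-4 = 7.14e-11.
[OH^-] = sqrt(Kb x [C3H5O3-]) = sqrt(7.14e-11 x 0.1594) = 3.37e-6 M.
pOH = 5.47, so pH = 14.00 - 5.47 = 8.53.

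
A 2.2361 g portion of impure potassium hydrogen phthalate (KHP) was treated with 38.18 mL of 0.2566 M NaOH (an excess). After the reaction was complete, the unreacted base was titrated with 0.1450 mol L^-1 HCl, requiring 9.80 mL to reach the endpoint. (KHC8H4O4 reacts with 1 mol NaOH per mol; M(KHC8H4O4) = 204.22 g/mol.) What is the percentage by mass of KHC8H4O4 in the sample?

76.5%

Total n(NaOH) added = 0.2566 x 0.03818 = 0.009797 mol.
n(HCl) used = 0.1450 x 0.009800 = 0.001421 mol, which equals the excess n(NaOH).
So n(NaOH) consumed by the sample = 0.009797 - 0.001421 = 0.008376 mol.
n(KHC8H4O4) = 0.008376 / 1 = 0.008376 mol.
mass KHC8H4O4 = 0.008376 x 204.22 = 1.711 g, so %KHC8H4O4 = 1.711/2.2361 x 100 = 76.5%.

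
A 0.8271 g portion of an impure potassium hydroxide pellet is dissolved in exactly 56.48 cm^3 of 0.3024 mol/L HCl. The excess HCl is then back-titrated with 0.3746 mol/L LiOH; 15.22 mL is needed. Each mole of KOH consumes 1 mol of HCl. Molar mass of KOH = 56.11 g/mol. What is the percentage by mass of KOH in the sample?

77.2%

Total n(HCl) added = 0.3024 x 0.05648 = 0.01708 mol.
n(LiOH) used = 0.3746 x 0.01522 = 0.005701 mol, which equals the excess n(HCl).
So n(HCl) consumed by the sample = 0.01708 - 0.005701 = 0.01138 mol.
n(KOH) = 0.01138 / 1 = 0.01138 mol.
mass KOH = 0.01138 x 56.11 = 0.6384 g, so %KOH = 0.6384/0.8271 x 100 = 77.2%.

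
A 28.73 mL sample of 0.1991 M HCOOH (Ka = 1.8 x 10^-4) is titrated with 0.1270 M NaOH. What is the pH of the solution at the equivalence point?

n(HCOOH) = 0.1991 x 0.02873 = 0.005720 mol; V(NaOH) at equivalence = 0.005720/0.1270 = 0.04504 L.
At equivalence all the acid is converted to HCOO-; total volume = 0.02873 + 0.04504 = 0.07377 L, so [HCOO-] = 0.005720/0.07377 = 0.07754 M.
Kb = Kw/Ka = 1.0e-14 / 1.8 x 10^-4 = 5.56e-11.
[OH^-] = sqrt(Kb x [HCOO-]) = sqrt(5.56e-11 x 0.07754) = 2.08e-6 M.
pOH = 5.68, so pH = 14.00 - 5.68 = 8.32.

8.32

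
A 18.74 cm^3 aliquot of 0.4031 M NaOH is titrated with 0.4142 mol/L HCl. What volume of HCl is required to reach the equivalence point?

n(NaOH) = 0.4031 mol/L x 0.01874 L = 0.007554 mol.
At equivalence n(HCl) = n(NaOH) = 0.007554 mol.
V(HCl) = 0.007554 / 0.4142 = 0.01824 L = 18.2 mL.

18.2 mL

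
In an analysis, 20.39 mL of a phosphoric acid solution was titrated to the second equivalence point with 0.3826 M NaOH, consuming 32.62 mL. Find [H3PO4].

n(NaOH) = 0.3826 x 0.03262 = 0.01248 mol.
At the second equivalence point, 2 mol OH^- react per mol H3PO4, so n(H3PO4) = 0.01248 / 2 = 0.006240 mol.
[H3PO4] = 0.006240 / 0.02039 L = 0.306 M.

0.306 M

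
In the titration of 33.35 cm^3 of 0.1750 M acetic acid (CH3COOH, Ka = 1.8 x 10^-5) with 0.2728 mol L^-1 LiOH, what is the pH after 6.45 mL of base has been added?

4.38

Initial n(CH3COOH) = 0.1750 x 0.03335 = 0.005836 mol.
n(LiOH) added = 0.2728 x 0.006450 = 0.001760 mol, converting that many moles of CH3COOH to CH3COO-.
Remaining n(CH3COOH) = 0.004077 mol; n(CH3COO-) = 0.001760 mol.
By Henderson-Hasselbalch, pH = pKa + log([A^-]/[HA]) = 4.74 + log(0.001760/0.004077) = 4.74 + (-0.36) = 4.38.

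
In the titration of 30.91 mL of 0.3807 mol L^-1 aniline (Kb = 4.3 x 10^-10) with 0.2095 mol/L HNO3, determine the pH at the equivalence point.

2.75

n(C6H5NH2) = 0.3807 x 0.03091 = 0.01177 mol; V(HNO3) at equivalence = 0.01177/0.2095 = 0.05617 L.
At equivalence the base is fully converted to C6H5NH3+; total volume = 0.08708 L, so [C6H5NH3+] = 0.01177/0.08708 = 0.1351 M.
Ka(C6H5NH3+) = Kw/Kb = 1.0e-14 / 4.3 x 10^-10 = 2.33e-5.
[H^+] = sqrt(Ka x [C6H5NH3+]) = sqrt(2.33e-5 x 0.1351) = 0.00177 M.
pH = -log(0.00177) = 2.75.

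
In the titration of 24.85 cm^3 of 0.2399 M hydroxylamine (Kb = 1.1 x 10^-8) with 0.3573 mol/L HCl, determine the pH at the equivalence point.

n(NH2OH) = 0.2399 x 0.02485 = 0.005962 mol; V(HCl) at equivalence = 0.005962/0.3573 = 0.01668 L.
At equivalence the base is fully converted to NH3OH+; total volume = 0.04153 L, so [NH3OH+] = 0.005962/0.04153 = 0.1435 M.
Ka(NH3OH+) = Kw/Kb = 1.0e-14 / 1.1 x 10^-8 = 9.09e-7.
[H^+] = sqrt(Ka x [NH3OH+]) = sqrt(9.09e-7 x 0.1435) = 0.000361 M.
pH = -log(0.000361) = 3.44.

3.44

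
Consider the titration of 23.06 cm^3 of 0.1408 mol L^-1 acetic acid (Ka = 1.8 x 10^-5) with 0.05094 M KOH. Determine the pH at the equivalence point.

n(CH3COOH) = 0.1408 x 0.02306 = 0.003247 mol; V(KOH) at equivalence = 0.003247/0.05094 = 0.06374 L.
At equivalence all the acid is converted to CH3COO-; total volume = 0.02306 + 0.06374 = 0.08680 L, so [CH3COO-] = 0.003247/0.08680 = 0.03741 M.
Kb = Kw/Ka = 1.0e-14 / 1.8 x 10^-5 = 5.56e-10.
[OH^-] = sqrt(Kb x [CH3COO-]) = sqrt(5.56e-10 x 0.03741) = 4.56e-6 M.
pOH = 5.34, so pH = 14.00 - 5.34 = 8.66.

8.66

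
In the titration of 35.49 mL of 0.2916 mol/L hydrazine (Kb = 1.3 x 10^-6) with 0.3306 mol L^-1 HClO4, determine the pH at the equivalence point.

4.46

n(N2H4) = 0.2916 x 0.03549 = 0.01035 mol; V(HClO4) at equivalence = 0.01035/0.3306 = 0.03130 L.
At equivalence the base is fully converted to N2H5+; total volume = 0.06679 L, so [N2H5+] = 0.01035/0.06679 = 0.1549 M.
Ka(N2H5+) = Kw/Kb = 1.0e-14 / 1.3 x 10^-6 = 7.69e-9.
[H^+] = sqrt(Ka x [N2H5+]) = sqrt(7.69e-9 x 0.1549) = 3.45e-5 M.
pH = -log(3.45e-5) = 4.46.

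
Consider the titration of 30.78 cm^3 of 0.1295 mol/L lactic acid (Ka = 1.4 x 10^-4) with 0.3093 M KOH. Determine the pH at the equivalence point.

8.41

n(HC3H5O3) = 0.1295 x 0.03078 = 0.003986 mol; V(KOH) at equivalence = 0.003986/0.3093 = 0.01289 L.
At equivalence all the acid is converted to C3H5O3-; total volume = 0.03078 + 0.01289 = 0.04367 L, so [C3H5O3-] = 0.003986/0.04367 = 0.09128 M.
Kb = Kw/Ka = 1.0e-14 / 1.4 x 10^-4 = 7.14e-11.
[OH^-] = sqrt(Kb x [C3H5O3-]) = sqrt(7.14e-11 x 0.09128) = 2.55e-6 M.
pOH = 5.59, so pH = 14.00 - 5.59 = 8.41.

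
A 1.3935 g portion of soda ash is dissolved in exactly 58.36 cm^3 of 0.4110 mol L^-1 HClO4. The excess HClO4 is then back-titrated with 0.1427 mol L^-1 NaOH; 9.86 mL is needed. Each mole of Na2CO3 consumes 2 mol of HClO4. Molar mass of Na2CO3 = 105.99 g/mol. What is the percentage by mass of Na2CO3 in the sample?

Total n(HClO4) added = 0.4110 x 0.05836 = 0.02399 mol.
n(NaOH) used = 0.1427 x 0.009860 = 0.001407 mol, which equals the excess n(HClO4).
So n(HClO4) consumed by the sample = 0.02399 - 0.001407 = 0.02258 mol.
n(Na2CO3) = 0.02258 / 2 = 0.01129 mol.
mass Na2CO3 = 0.01129 x 105.99 = 1.197 g, so %Na2CO3 = 1.197/1.3935 x 100 = 85.9%.

85.9%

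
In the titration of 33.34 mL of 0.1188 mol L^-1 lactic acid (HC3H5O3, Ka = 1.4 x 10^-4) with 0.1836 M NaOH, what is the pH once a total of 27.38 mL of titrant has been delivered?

12.24

n(acid) = 0.1188 x 0.03334 = 0.003961 mol; n(NaOH) added = 0.1836 x 0.02738 = 0.005027 mol.
Base is in excess by 0.005027 - 0.003961 = 0.001066 mol in a total volume of 0.06072 L.
[OH^-] = 0.001066/0.06072 = 0.01756 M, so pOH = 1.76 and pH = 14.00 - 1.76 = 12.24.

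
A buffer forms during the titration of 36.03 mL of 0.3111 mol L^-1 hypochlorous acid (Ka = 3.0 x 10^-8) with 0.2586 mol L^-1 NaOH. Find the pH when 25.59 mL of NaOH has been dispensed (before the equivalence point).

Initial n(HClO) = 0.3111 x 0.03603 = 0.01121 mol.
n(NaOH) added = 0.2586 x 0.02559 = 0.006618 mol, converting that many moles of HClO to ClO-.
Remaining n(HClO) = 0.004591 mol; n(ClO-) = 0.006618 mol.
By Henderson-Hasselbalch, pH = pKa + log([A^-]/[HA]) = 7.52 + log(0.006618/0.004591) = 7.52 + (+0.16) = 7.68.

7.68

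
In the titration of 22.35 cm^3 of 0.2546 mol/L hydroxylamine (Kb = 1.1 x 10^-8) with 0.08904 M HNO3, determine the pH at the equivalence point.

n(NH2OH) = 0.2546 x 0.02235 = 0.005690 mol; V(HNO3) at equivalence = 0.005690/0.08904 = 0.06391 L.
At equivalence the base is fully converted to NH3OH+; total volume = 0.08626 L, so [NH3OH+] = 0.005690/0.08626 = 0.06597 M.
Ka(NH3OH+) = Kw/Kb = 1.0e-14 / 1.1 x 10^-8 = 9.09e-7.
[H^+] = sqrt(Ka x [NH3OH+]) = sqrt(9.09e-7 x 0.06597) = 0.000245 M.
pH = -log(0.000245) = 3.61.

3.61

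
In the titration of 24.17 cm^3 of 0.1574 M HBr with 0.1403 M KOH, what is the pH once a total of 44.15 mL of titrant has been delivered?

n(acid) = 0.1574 x 0.02417 = 0.003804 mol; n(KOH) added = 0.1403 x 0.04415 = 0.006194 mol.
Base is in excess by 0.006194 - 0.003804 = 0.002390 mol in a total volume of 0.06832 L.
[OH^-] = 0.002390/0.06832 = 0.03498 M, so pOH = 1.46 and pH = 14.00 - 1.46 = 12.54.

12.54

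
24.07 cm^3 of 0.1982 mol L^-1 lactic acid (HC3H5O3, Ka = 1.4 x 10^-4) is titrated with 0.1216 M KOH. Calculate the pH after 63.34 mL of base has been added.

12.53

n(acid) = 0.1982 x 0.02407 = 0.004771 mol; n(KOH) added = 0.1216 x 0.06334 = 0.007702 mol.
Base is in excess by 0.007702 - 0.004771 = 0.002931 mol in a total volume of 0.08741 L.
[OH^-] = 0.002931/0.08741 = 0.03354 M, so pOH = 1.47 and pH = 14.00 - 1.47 = 12.53.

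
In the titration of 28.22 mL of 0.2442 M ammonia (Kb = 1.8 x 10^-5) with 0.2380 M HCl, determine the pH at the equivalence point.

n(NH3) = 0.2442 x 0.02822 = 0.006891 mol; V(HCl) at equivalence = 0.006891/0.2380 = 0.02896 L.
At equivalence the base is fully converted to NH4+; total volume = 0.05718 L, so [NH4+] = 0.006891/0.05718 = 0.1205 M.
Ka(NH4+) = Kw/Kb = 1.0e-14 / 1.8 x 10^-5 = 5.56e-10.
[H^+] = sqrt(Ka x [NH4+]) = sqrt(5.56e-10 x 0.1205) = 8.18e-6 M.
pH = -log(8.18e-6) = 5.09.

5.09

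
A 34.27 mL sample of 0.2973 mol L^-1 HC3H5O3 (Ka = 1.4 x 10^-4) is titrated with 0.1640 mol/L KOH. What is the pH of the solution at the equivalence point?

n(HC3H5O3) = 0.2973 x 0.03427 = 0.01019 mol; V(KOH) at equivalence = 0.01019/0.1640 = 0.06212 L.
At equivalence all the acid is converted to C3H5O3-; total volume = 0.03427 + 0.06212 = 0.09639 L, so [C3H5O3-] = 0.01019/0.09639 = 0.1057 M.
Kb = Kw/Ka = 1.0e-14 / 1.4 x 10^-4 = 7.14e-11.
[OH^-] = sqrt(Kb x [C3H5O3-]) = sqrt(7.14e-11 x 0.1057) = 2.75e-6 M.
pOH = 5.56, so pH = 14.00 - 5.56 = 8.44.

8.44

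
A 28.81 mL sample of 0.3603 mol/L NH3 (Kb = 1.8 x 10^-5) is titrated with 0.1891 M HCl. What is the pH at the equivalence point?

n(NH3) = 0.3603 x 0.02881 = 0.01038 mol; V(HCl) at equivalence = 0.01038/0.1891 = 0.05489 L.
At equivalence the base is fully converted to NH4+; total volume = 0.08370 L, so [NH4+] = 0.01038/0.08370 = 0.1240 M.
Ka(NH4+) = Kw/Kb = 1.0e-14 / 1.8 x 10^-5 = 5.56e-10.
[H^+] = sqrt(Ka x [NH4+]) = sqrt(5.56e-10 x 0.1240) = 8.30e-6 M.
pH = -log(8.30e-6) = 5.08.

5.08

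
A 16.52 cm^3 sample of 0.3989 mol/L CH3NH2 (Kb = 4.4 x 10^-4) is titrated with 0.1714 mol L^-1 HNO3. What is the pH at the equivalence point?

n(CH3NH2) = 0.3989 x 0.01652 = 0.006590 mol; V(HNO3) at equivalence = 0.006590/0.1714 = 0.03845 L.
At equivalence the base is fully converted to CH3NH3+; total volume = 0.05497 L, so [CH3NH3+] = 0.006590/0.05497 = 0.1199 M.
Ka(CH3NH3+) = Kw/Kb = 1.0e-14 / 4.4 x 10^-4 = 2.27e-11.
[H^+] = sqrt(Ka x [CH3NH3+]) = sqrt(2.27e-11 x 0.1199) = 1.65e-6 M.
pH = -log(1.65e-6) = 5.78.

5.78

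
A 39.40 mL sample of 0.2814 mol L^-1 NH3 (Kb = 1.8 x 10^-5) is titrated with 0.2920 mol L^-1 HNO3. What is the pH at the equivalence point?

5.05

n(NH3) = 0.2814 x 0.03940 = 0.01109 mol; V(HNO3) at equivalence = 0.01109/0.2920 = 0.03797 L.
At equivalence the base is fully converted to NH4+; total volume = 0.07737 L, so [NH4+] = 0.01109/0.07737 = 0.1433 M.
Ka(NH4+) = Kw/Kb = 1.0e-14 / 1.8 x 10^-5 = 5.56e-10.
[H^+] = sqrt(Ka x [NH4+]) = sqrt(5.56e-10 x 0.1433) = 8.92e-6 M.
pH = -log(8.92e-6) = 5.05.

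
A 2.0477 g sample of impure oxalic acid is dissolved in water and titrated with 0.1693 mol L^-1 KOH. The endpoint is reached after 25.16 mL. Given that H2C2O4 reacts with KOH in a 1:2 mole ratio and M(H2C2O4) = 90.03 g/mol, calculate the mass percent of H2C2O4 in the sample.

n(KOH) = 0.1693 x 0.02516 = 0.004260 mol.
n(H2C2O4) = 0.004260 / 2 = 0.002130 mol.
mass of H2C2O4 = 0.002130 x 90.03 = 0.1917 g.
% purity = 0.1917 / 2.0477 x 100 = 9.36%.

9.36%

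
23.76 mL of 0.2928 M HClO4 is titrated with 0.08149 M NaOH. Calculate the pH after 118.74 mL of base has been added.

12.28

n(acid) = 0.2928 x 0.02376 = 0.006957 mol; n(NaOH) added = 0.08149 x 0.1187 = 0.009676 mol.
Base is in excess by 0.009676 - 0.006957 = 0.002719 mol in a total volume of 0.1425 L.
[OH^-] = 0.002719/0.1425 = 0.01908 M, so pOH = 1.72 and pH = 14.00 - 1.72 = 12.28.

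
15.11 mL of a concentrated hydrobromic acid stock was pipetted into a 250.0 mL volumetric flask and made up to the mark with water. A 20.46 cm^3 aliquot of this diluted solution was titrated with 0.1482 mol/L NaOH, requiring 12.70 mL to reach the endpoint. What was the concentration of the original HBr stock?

1.52 M

n(NaOH) = 0.1482 x 0.01270 = 0.001882 mol.
n(HBr) in the aliquot = 0.001882 mol.
[diluted HBr] = 0.001882 / 0.02046 = 0.09199 M.
Dilution factor = 250.0/15.11 = 16.55, so [stock] = 0.09199 x 16.55 = 1.52 M.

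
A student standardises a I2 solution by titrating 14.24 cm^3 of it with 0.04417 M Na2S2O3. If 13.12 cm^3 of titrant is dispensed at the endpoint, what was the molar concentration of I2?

0.0203 M

n(Na2S2O3) = 0.04417 x 0.01312 = 0.0005795 mol.
From the balanced equation, 2 mol Na2S2O3 reacts with 1 mol I2, so n(I2) = 0.0005795 x 1/2 = 0.0002898 mol.
[I2] = 0.0002898 / 0.01424 L = 0.0203 M.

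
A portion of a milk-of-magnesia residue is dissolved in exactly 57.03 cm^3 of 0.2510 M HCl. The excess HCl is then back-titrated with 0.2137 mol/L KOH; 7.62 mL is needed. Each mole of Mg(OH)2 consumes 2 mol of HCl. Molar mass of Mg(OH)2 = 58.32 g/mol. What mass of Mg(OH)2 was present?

Total n(HCl) added = 0.2510 x 0.05703 = 0.01431 mol.
n(KOH) used = 0.2137 x 0.007620 = 0.001628 mol, which equals the excess n(HCl).
So n(HCl) consumed by the sample = 0.01431 - 0.001628 = 0.01269 mol.
n(Mg(OH)2) = 0.01269 / 2 = 0.006343 mol.
mass = 0.006343 mol x 58.32 g/mol = 0.370 g.

0.370 g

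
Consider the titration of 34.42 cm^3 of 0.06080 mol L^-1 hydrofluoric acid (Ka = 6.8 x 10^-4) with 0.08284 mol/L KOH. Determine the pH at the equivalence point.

7.86

n(HF) = 0.06080 x 0.03442 = 0.002093 mol; V(KOH) at equivalence = 0.002093/0.08284 = 0.02526 L.
At equivalence all the acid is converted to F-; total volume = 0.03442 + 0.02526 = 0.05968 L, so [F-] = 0.002093/0.05968 = 0.03506 M.
Kb = Kw/Ka = 1.0e-14 / 6.8 x 10^-4 = 1.47e-11.
[OH^-] = sqrt(Kb x [F-]) = sqrt(1.47e-11 x 0.03506) = 7.18e-7 M.
pOH = 6.14, so pH = 14.00 - 6.14 = 7.86.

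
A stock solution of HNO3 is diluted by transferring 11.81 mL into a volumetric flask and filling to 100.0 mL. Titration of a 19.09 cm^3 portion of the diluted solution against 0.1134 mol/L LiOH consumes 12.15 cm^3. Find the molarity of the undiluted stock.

0.611 M

n(LiOH) = 0.1134 x 0.01215 = 0.001378 mol.
n(HNO3) in the aliquot = 0.001378 mol.
[diluted HNO3] = 0.001378 / 0.01909 = 0.07217 M.
Dilution factor = 100.0/11.81 = 8.467, so [stock] = 0.07217 x 8.467 = 0.611 M.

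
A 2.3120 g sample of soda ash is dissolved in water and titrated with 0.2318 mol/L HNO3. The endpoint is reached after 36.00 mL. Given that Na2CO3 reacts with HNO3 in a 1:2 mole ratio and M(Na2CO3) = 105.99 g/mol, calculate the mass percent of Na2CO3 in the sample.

19.1%

n(HNO3) = 0.2318 x 0.03600 = 0.008345 mol.
n(Na2CO3) = 0.008345 / 2 = 0.004172 mol.
mass of Na2CO3 = 0.004172 x 105.99 = 0.4422 g.
% purity = 0.4422 / 2.3120 x 100 = 19.1%.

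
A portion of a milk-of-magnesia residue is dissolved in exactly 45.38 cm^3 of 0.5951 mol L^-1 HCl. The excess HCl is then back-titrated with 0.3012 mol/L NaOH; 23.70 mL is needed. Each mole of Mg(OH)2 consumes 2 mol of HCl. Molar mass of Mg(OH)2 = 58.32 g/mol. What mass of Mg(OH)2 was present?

Total n(HCl) added = 0.5951 x 0.04538 = 0.02701 mol.
n(NaOH) used = 0.3012 x 0.02370 = 0.007138 mol, which equals the excess n(HCl).
So n(HCl) consumed by the sample = 0.02701 - 0.007138 = 0.01987 mol.
n(Mg(OH)2) = 0.01987 / 2 = 0.009934 mol.
mass = 0.009934 mol x 58.32 g/mol = 0.579 g.

0.579 g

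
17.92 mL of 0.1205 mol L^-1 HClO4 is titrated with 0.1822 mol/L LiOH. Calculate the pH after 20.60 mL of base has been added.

n(acid) = 0.1205 x 0.01792 = 0.002159 mol; n(LiOH) added = 0.1822 x 0.02060 = 0.003753 mol.
Base is in excess by 0.003753 - 0.002159 = 0.001594 mol in a total volume of 0.03852 L.
[OH^-] = 0.001594/0.03852 = 0.04138 M, so pOH = 1.38 and pH = 14.00 - 1.38 = 12.62.

12.62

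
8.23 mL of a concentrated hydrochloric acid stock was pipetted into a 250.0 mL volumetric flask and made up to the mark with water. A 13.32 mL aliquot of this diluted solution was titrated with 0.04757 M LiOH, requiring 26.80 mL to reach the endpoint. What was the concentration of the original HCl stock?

n(LiOH) = 0.04757 x 0.02680 = 0.001275 mol.
n(HCl) in the aliquot = 0.001275 mol.
[diluted HCl] = 0.001275 / 0.01332 = 0.09571 M.
Dilution factor = 250.0/8.230 = 30.38, so [stock] = 0.09571 x 30.38 = 2.91 M.

2.91 M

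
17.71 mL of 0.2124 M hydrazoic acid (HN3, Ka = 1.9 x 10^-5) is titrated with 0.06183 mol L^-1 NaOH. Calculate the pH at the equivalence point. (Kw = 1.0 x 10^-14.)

8.70

n(HN3) = 0.2124 x 0.01771 = 0.003762 mol; V(NaOH) at equivalence = 0.003762/0.06183 = 0.06084 L.
At equivalence all the acid is converted to N3-; total volume = 0.01771 + 0.06084 = 0.07855 L, so [N3-] = 0.003762/0.07855 = 0.04789 M.
Kb = Kw/Ka = 1.0e-14 / 1.9 x 10^-5 = 5.26e-10.
[OH^-] = sqrt(Kb x [N3-]) = sqrt(5.26e-10 x 0.04789) = 5.02e-6 M.
pOH = 5.30, so pH = 14.00 - 5.30 = 8.70.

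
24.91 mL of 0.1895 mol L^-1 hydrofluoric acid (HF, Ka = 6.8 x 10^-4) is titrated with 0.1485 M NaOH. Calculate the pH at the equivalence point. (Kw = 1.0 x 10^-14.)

8.04

n(HF) = 0.1895 x 0.02491 = 0.004720 mol; V(NaOH) at equivalence = 0.004720/0.1485 = 0.03179 L.
At equivalence all the acid is converted to F-; total volume = 0.02491 + 0.03179 = 0.05670 L, so [F-] = 0.004720/0.05670 = 0.08326 M.
Kb = Kw/Ka = 1.0e-14 / 6.8 x 10^-4 = 1.47e-11.
[OH^-] = sqrt(Kb x [F-]) = sqrt(1.47e-11 x 0.08326) = 1.11e-6 M.
pOH = 5.96, so pH = 14.00 - 5.96 = 8.04.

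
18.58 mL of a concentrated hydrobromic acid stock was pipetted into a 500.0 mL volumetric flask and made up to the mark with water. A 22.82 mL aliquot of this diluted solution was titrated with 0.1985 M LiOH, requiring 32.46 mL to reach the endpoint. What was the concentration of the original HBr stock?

n(LiOH) = 0.1985 x 0.03246 = 0.006443 mol.
n(HBr) in the aliquot = 0.006443 mol.
[diluted HBr] = 0.006443 / 0.02282 = 0.2824 M.
Dilution factor = 500.0/18.58 = 26.91, so [stock] = 0.2824 x 26.91 = 7.60 M.

7.60 M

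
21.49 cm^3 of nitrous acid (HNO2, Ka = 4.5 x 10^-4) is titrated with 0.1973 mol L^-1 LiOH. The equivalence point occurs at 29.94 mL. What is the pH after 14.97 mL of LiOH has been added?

3.35

14.97 mL is exactly half the equivalence volume (29.94/2), i.e. the half-equivalence point.
There, n(HA) = n(A^-), so pH = pKa = -log(4.5 x 10^-4) = 3.35.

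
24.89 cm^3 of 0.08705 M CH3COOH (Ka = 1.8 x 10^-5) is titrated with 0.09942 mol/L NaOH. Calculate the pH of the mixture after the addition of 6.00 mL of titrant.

4.32

Initial n(CH3COOH) = 0.08705 x 0.02489 = 0.002167 mol.
n(NaOH) added = 0.09942 x 0.006000 = 0.0005965 mol, converting that many moles of CH3COOH to CH3COO-.
Remaining n(CH3COOH) = 0.001570 mol; n(CH3COO-) = 0.0005965 mol.
By Henderson-Hasselbalch, pH = pKa + log([A^-]/[HA]) = 4.74 + log(0.0005965/0.001570) = 4.74 + (-0.42) = 4.32.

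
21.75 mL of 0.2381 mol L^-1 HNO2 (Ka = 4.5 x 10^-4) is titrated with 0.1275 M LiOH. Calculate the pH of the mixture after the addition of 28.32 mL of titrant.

Initial n(HNO2) = 0.2381 x 0.02175 = 0.005179 mol.
n(LiOH) added = 0.1275 x 0.02832 = 0.003611 mol, converting that many moles of HNO2 to NO2-.
Remaining n(HNO2) = 0.001568 mol; n(NO2-) = 0.003611 mol.
By Henderson-Hasselbalch, pH = pKa + log([A^-]/[HA]) = 3.35 + log(0.003611/0.001568) = 3.35 + (+0.36) = 3.71.

3.71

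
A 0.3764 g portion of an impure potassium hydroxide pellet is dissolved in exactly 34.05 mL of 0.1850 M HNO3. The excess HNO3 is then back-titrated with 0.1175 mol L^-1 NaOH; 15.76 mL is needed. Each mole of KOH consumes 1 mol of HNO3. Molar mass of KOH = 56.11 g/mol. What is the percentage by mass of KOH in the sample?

66.3%

Total n(HNO3) added = 0.1850 x 0.03405 = 0.006299 mol.
n(NaOH) used = 0.1175 x 0.01576 = 0.001852 mol, which equals the excess n(HNO3).
So n(HNO3) consumed by the sample = 0.006299 - 0.001852 = 0.004447 mol.
n(KOH) = 0.004447 / 1 = 0.004447 mol.
mass KOH = 0.004447 x 56.11 = 0.2495 g, so %KOH = 0.2495/0.3764 x 100 = 66.3%.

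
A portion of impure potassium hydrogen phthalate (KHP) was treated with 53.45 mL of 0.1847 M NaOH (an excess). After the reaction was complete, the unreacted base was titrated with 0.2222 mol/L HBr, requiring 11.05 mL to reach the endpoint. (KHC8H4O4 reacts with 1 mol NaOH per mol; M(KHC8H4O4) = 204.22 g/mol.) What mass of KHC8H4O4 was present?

1.51 g

Total n(NaOH) added = 0.1847 x 0.05345 = 0.009872 mol.
n(HBr) used = 0.2222 x 0.01105 = 0.002455 mol, which equals the excess n(NaOH).
So n(NaOH) consumed by the sample = 0.009872 - 0.002455 = 0.007417 mol.
n(KHC8H4O4) = 0.007417 / 1 = 0.007417 mol.
mass = 0.007417 mol x 204.22 g/mol = 1.51 g.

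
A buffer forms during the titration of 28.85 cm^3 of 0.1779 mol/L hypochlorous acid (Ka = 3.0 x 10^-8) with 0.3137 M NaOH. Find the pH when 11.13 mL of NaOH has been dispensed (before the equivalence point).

Initial n(HClO) = 0.1779 x 0.02885 = 0.005132 mol.
n(NaOH) added = 0.3137 x 0.01113 = 0.003491 mol, converting that many moles of HClO to ClO-.
Remaining n(HClO) = 0.001641 mol; n(ClO-) = 0.003491 mol.
By Henderson-Hasselbalch, pH = pKa + log([A^-]/[HA]) = 7.52 + log(0.003491/0.001641) = 7.52 + (+0.33) = 7.85.

7.85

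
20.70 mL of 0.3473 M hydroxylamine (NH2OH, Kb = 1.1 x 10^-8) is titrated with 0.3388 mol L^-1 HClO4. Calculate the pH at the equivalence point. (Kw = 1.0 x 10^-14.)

3.40

n(NH2OH) = 0.3473 x 0.02070 = 0.007189 mol; V(HClO4) at equivalence = 0.007189/0.3388 = 0.02122 L.
At equivalence the base is fully converted to NH3OH+; total volume = 0.04192 L, so [NH3OH+] = 0.007189/0.04192 = 0.1715 M.
Ka(NH3OH+) = Kw/Kb = 1.0e-14 / 1.1 x 10^-8 = 9.09e-7.
[H^+] = sqrt(Ka x [NH3OH+]) = sqrt(9.09e-7 x 0.1715) = 0.000395 M.
pH = -log(0.000395) = 3.40.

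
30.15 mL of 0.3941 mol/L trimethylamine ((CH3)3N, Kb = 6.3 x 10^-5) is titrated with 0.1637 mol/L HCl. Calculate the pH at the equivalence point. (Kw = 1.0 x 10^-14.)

n((CH3)3N) = 0.3941 x 0.03015 = 0.01188 mol; V(HCl) at equivalence = 0.01188/0.1637 = 0.07258 L.
At equivalence the base is fully converted to (CH3)3NH+; total volume = 0.1027 L, so [(CH3)3NH+] = 0.01188/0.1027 = 0.1157 M.
Ka((CH3)3NH+) = Kw/Kb = 1.0e-14 / 6.3 x 10^-5 = 1.59e-10.
[H^+] = sqrt(Ka x [(CH3)3NH+]) = sqrt(1.59e-10 x 0.1157) = 4.28e-6 M.
pH = -log(4.28e-6) = 5.37.

5.37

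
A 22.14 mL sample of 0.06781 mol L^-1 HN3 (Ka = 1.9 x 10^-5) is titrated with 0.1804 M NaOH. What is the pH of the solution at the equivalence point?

8.71

n(HN3) = 0.06781 x 0.02214 = 0.001501 mol; V(NaOH) at equivalence = 0.001501/0.1804 = 0.008322 L.
At equivalence all the acid is converted to N3-; total volume = 0.02214 + 0.008322 = 0.03046 L, so [N3-] = 0.001501/0.03046 = 0.04928 M.
Kb = Kw/Ka = 1.0e-14 / 1.9 x 10^-5 = 5.26e-10.
[OH^-] = sqrt(Kb x [N3-]) = sqrt(5.26e-10 x 0.04928) = 5.09e-6 M.
pOH = 5.29, so pH = 14.00 - 5.29 = 8.71.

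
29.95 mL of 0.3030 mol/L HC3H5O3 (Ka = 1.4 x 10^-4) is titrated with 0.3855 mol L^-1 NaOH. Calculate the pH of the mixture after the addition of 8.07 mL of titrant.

3.57

Initial n(HC3H5O3) = 0.3030 x 0.02995 = 0.009075 mol.
n(NaOH) added = 0.3855 x 0.008070 = 0.003111 mol, converting that many moles of HC3H5O3 to C3H5O3-.
Remaining n(HC3H5O3) = 0.005964 mol; n(C3H5O3-) = 0.003111 mol.
By Henderson-Hasselbalch, pH = pKa + log([A^-]/[HA]) = 3.85 + log(0.003111/0.005964) = 3.85 + (-0.28) = 3.57.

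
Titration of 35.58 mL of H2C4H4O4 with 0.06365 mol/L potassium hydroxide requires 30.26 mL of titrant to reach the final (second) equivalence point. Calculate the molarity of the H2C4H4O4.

0.0271 M

n(KOH) = 0.06365 x 0.03026 = 0.001926 mol.
At the final (second) equivalence point, 2 mol OH^- react per mol H2C4H4O4, so n(H2C4H4O4) = 0.001926 / 2 = 0.0009630 mol.
[H2C4H4O4] = 0.0009630 / 0.03558 L = 0.0271 M.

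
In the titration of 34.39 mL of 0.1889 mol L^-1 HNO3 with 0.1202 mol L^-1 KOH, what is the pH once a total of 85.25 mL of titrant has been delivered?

12.50

n(acid) = 0.1889 x 0.03439 = 0.006496 mol; n(KOH) added = 0.1202 x 0.08525 = 0.01025 mol.
Base is in excess by 0.01025 - 0.006496 = 0.003751 mol in a total volume of 0.1196 L.
[OH^-] = 0.003751/0.1196 = 0.03135 M, so pOH = 1.50 and pH = 14.00 - 1.50 = 12.50.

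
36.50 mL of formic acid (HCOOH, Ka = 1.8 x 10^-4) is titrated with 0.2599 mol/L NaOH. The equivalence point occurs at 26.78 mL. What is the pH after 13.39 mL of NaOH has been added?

13.39 mL is exactly half the equivalence volume (26.78/2), i.e. the half-equivalence point.
There, n(HA) = n(A^-), so pH = pKa = -log(1.8 x 10^-4) = 3.74.

3.74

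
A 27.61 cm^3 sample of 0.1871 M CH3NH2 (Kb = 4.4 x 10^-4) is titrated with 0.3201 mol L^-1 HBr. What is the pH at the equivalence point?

5.79

n(CH3NH2) = 0.1871 x 0.02761 = 0.005166 mol; V(HBr) at equivalence = 0.005166/0.3201 = 0.01614 L.
At equivalence the base is fully converted to CH3NH3+; total volume = 0.04375 L, so [CH3NH3+] = 0.005166/0.04375 = 0.1181 M.
Ka(CH3NH3+) = Kw/Kb = 1.0e-14 / 4.4 x 10^-4 = 2.27e-11.
[H^+] = sqrt(Ka x [CH3NH3+]) = sqrt(2.27e-11 x 0.1181) = 1.64e-6 M.
pH = -log(1.64e-6) = 5.79.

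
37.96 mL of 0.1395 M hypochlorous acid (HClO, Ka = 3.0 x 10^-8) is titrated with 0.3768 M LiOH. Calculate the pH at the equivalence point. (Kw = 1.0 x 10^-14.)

n(HClO) = 0.1395 x 0.03796 = 0.005295 mol; V(LiOH) at equivalence = 0.005295/0.3768 = 0.01405 L.
At equivalence all the acid is converted to ClO-; total volume = 0.03796 + 0.01405 = 0.05201 L, so [ClO-] = 0.005295/0.05201 = 0.1018 M.
Kb = Kw/Ka = 1.0e-14 / 3.0 x 10^-8 = 3.33e-7.
[OH^-] = sqrt(Kb x [ClO-]) = sqrt(3.33e-7 x 0.1018) = 0.000184 M.
pOH = 3.73, so pH = 14.00 - 3.73 = 10.27.

10.27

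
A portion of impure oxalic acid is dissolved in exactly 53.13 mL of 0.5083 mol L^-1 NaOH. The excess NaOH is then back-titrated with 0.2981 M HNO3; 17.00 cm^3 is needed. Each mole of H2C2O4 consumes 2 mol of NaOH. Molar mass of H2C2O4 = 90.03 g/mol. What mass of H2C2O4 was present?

0.988 g

Total n(NaOH) added = 0.5083 x 0.05313 = 0.02701 mol.
n(HNO3) used = 0.2981 x 0.01700 = 0.005068 mol, which equals the excess n(NaOH).
So n(NaOH) consumed by the sample = 0.02701 - 0.005068 = 0.02194 mol.
n(H2C2O4) = 0.02194 / 2 = 0.01097 mol.
mass = 0.01097 mol x 90.03 g/mol = 0.988 g.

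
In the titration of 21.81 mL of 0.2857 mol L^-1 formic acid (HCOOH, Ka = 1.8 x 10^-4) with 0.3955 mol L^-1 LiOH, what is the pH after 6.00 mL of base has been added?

3.53

Initial n(HCOOH) = 0.2857 x 0.02181 = 0.006231 mol.
n(LiOH) added = 0.3955 x 0.006000 = 0.002373 mol, converting that many moles of HCOOH to HCOO-.
Remaining n(HCOOH) = 0.003858 mol; n(HCOO-) = 0.002373 mol.
By Henderson-Hasselbalch, pH = pKa + log([A^-]/[HA]) = 3.74 + log(0.002373/0.003858) = 3.74 + (-0.21) = 3.53.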